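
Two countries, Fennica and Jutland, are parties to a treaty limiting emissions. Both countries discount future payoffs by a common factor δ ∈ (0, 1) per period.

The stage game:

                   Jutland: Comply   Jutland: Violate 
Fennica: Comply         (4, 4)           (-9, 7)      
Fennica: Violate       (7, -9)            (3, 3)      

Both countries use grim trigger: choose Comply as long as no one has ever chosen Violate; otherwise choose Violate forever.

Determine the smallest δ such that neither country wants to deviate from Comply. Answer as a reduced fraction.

3/4

Cooperation forever yields 4 each period: 4/(1−δ).
Deviating yields 7 once, then 3 forever: 7 + 3δ/(1−δ).
No profitable deviation requires 4/(1−δ) ≥ 7 + 3δ/(1−δ).
Multiplying by (1−δ): 4 ≥ 7(1−δ) + 3δ = 7 − 4δ.
So 4δ ≥ 3, i.e. δ ≥ 3/4.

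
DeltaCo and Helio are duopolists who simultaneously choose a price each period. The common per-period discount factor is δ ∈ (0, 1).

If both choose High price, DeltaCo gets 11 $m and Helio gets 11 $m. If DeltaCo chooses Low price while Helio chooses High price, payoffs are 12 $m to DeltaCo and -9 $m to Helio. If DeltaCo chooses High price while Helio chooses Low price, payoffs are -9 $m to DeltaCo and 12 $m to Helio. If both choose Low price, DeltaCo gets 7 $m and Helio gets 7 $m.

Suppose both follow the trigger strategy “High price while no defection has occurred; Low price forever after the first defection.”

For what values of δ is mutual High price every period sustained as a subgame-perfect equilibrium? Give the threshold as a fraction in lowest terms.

Under grim trigger the critical discount factor is (T−C)/(T−P) with T = 12, C = 11, P = 7.
δ* = (12−11)/(12−7) = 1/5.

1/5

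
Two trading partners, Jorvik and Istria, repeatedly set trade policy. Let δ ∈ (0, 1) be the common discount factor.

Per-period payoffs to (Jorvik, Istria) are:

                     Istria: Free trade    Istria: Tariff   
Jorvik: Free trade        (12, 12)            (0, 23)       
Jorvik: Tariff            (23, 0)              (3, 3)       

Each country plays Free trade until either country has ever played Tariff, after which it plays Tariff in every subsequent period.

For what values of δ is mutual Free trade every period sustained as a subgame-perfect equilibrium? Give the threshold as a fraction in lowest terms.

12/(1−δ) ≥ 23 + 3δ/(1−δ)
12 ≥ 23 − 20δ
δ ≥ 11/20.

11/20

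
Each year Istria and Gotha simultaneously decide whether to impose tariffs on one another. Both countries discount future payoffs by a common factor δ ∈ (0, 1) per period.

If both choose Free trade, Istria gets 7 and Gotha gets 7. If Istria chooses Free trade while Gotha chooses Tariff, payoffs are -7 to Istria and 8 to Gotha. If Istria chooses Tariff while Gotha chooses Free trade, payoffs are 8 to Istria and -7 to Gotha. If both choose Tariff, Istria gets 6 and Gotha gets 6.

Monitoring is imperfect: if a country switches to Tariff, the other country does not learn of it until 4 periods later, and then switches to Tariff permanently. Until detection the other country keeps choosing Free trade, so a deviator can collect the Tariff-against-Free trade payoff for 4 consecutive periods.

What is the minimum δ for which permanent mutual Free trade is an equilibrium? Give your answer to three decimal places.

A deviator earns 8 for 4 periods, then 6 forever; cooperating earns 7 forever. Multiplying the IC by (1−δ):
7 ≥ 8(1−δ^4) + 6δ^4, so 2·δ^4 ≥ 1 and δ^4 ≥ 1/2.
δ ≥ (1/2)^(1/4) ≈ 0.841.

0.841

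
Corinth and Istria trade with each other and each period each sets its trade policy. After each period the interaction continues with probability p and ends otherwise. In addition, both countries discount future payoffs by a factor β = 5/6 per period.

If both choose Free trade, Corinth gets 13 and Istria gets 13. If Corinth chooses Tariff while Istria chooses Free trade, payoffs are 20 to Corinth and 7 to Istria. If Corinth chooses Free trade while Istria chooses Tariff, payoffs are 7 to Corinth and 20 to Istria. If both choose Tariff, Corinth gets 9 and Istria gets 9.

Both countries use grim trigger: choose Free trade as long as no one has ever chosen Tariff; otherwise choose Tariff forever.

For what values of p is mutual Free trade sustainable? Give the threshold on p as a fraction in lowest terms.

42/55

With continuation probability p and discount β, the effective per-period discount factor is βp.
Grim-trigger IC: βp ≥ (20−13)/(20−9) = 7/11.
So p ≥ (7/11)/(5/6) = 42/55.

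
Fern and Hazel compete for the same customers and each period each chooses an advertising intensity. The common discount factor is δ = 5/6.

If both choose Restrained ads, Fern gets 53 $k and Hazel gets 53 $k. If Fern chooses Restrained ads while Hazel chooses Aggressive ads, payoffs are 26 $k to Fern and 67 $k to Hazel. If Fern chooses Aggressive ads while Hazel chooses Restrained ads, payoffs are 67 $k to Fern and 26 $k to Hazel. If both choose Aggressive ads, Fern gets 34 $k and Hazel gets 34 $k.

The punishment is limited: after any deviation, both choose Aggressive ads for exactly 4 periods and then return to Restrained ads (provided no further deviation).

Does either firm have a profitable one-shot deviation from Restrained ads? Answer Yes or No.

Comparing payoff streams over the 5 periods until play realigns: cooperate → 53(1+δ+…+δ^4); deviate → 67 + 34(δ+…+δ^4).
Cooperation is sustained iff (53−34)(δ+…+δ^4) ≥ 67−53.
δ+…+δ^4 = 5/6·(1−(5/6)^4)/(1−5/6) = 2.5887, and (67−53)/(53−34) = 0.7368.
2.5887 ≥ 0.7368, so cooperation is sustainable.

No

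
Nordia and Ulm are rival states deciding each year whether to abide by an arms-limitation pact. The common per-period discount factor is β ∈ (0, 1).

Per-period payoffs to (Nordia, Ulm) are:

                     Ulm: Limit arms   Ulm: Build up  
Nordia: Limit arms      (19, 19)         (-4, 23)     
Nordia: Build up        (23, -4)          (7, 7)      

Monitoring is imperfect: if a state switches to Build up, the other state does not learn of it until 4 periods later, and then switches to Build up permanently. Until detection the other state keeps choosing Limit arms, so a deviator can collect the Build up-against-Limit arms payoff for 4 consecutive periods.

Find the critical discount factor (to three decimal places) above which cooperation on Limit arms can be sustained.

The best deviation is to choose Build up for all 4 undetected periods, earning 23 each, then 7 forever once detected.
Deviation value: 23(1−β^4)/(1−β) + 7β^4/(1−β); cooperation value: 19/(1−β).
IC: 19 ≥ 23(1−β^4) + 7β^4 = 23 − 16β^4.
So β^4 ≥ 4/16 = 1/4, giving β ≥ (1/4)^(1/4) ≈ 0.707.

0.707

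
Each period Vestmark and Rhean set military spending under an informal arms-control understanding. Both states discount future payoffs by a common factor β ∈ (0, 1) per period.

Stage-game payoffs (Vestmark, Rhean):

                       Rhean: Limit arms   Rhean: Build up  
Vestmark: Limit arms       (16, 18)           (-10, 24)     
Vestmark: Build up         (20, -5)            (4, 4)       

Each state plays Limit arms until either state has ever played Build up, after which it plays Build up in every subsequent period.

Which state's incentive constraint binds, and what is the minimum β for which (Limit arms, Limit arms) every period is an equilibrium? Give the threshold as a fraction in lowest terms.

Vestmark: cooperation gives 16 each period; deviation gives 20 once then 4 forever.
  16/(1−β) ≥ 20 + 4β/(1−β) ⇒ β ≥ 4/16 = 1/4.
Rhean: cooperation gives 18 each period; deviation gives 24 once then 4 forever.
  β ≥ 6/20 = 3/10.
Both must hold, so the binding constraint is Rhean's: β ≥ 3/10.

Rhean; β ≥ 3/10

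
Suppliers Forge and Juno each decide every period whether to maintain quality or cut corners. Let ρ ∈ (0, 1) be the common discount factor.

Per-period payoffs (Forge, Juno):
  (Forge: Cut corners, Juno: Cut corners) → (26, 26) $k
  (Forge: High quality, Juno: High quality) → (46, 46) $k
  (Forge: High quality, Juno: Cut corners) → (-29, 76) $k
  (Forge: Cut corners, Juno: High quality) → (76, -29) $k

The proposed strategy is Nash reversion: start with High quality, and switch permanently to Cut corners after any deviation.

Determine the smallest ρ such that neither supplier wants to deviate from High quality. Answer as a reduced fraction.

Under grim trigger the critical discount factor is (T−C)/(T−P) with T = 76, C = 46, P = 26.
ρ* = (76−46)/(76−26) = 30/50 = 3/5.

3/5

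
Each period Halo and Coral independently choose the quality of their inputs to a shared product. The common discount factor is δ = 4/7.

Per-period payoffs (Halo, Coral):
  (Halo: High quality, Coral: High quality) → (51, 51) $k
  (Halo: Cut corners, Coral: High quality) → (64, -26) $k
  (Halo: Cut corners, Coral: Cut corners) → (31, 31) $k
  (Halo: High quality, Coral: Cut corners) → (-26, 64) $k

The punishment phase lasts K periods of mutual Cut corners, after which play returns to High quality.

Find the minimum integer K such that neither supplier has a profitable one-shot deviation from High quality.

Need Σ_{k=1}^{K} δ^k ≥ (64−51)/(51−31) = 0.6500 at δ = 4/7.
At K = 1 the sum is 0.5714 < 0.6500; at K = 2 it is 0.8980 ≥ 0.6500.
So the minimum punishment length is K = 2.

2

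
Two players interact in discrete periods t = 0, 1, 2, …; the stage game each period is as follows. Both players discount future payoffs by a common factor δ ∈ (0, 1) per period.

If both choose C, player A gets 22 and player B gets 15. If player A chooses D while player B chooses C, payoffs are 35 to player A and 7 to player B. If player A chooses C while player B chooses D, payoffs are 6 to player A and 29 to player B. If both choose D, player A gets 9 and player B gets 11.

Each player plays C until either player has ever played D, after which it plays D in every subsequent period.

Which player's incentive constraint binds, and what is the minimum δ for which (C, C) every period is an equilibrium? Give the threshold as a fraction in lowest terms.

player B; δ ≥ 7/9

player A's threshold: (35−22)/(35−9) = 1/2.
player B's threshold: (29−15)/(29−11) = 7/9.
1/2 < 7/9, so player B binds and δ* = 7/9.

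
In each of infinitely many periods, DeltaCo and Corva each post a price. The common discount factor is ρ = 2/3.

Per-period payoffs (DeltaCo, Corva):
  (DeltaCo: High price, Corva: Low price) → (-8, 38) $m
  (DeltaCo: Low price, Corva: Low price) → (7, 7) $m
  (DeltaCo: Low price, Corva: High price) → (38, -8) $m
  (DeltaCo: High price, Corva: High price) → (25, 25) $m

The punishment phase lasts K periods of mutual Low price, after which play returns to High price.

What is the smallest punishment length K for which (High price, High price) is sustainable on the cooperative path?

IC: ρ(1−ρ^K)/(1−ρ) ≥ (38−25)/(25−7) = 13/18.
With ρ = 2/3: need 1 − ρ^K ≥ 13/18·(1−2/3)/(2/3), i.e. ρ^K ≤ 0.6389.
Since (2/3)^1 = 0.6667 and (2/3)^2 = 0.4444, the smallest such K is 2.

2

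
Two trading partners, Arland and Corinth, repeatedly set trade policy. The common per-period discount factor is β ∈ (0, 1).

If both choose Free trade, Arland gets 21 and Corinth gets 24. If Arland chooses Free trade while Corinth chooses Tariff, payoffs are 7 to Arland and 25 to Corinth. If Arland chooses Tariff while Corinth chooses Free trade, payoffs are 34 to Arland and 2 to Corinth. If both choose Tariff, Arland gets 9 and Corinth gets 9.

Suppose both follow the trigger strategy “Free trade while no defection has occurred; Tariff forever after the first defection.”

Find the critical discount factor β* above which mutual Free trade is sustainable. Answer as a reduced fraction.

Arland: cooperation gives 21 each period; deviation gives 34 once then 9 forever.
  21/(1−β) ≥ 34 + 9β/(1−β) ⇒ β ≥ 13/25.
Corinth: cooperation gives 24 each period; deviation gives 25 once then 9 forever.
  β ≥ 1/16.
Both must hold, so the binding constraint is Arland's: β ≥ 13/25.

13/25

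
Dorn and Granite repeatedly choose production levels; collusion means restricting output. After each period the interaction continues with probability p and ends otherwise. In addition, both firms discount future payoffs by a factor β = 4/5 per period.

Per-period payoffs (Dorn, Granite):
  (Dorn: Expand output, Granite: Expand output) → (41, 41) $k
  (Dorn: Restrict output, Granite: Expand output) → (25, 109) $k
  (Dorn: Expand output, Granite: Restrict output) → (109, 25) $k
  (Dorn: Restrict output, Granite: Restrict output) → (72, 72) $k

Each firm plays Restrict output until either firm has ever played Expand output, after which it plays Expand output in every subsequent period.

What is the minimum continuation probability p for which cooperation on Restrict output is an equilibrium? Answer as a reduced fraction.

185/272

Expected continuation weight on next period's payoff is β·p = 4/5·p, which plays the role of the discount factor.
Cooperation requires 4/5·p ≥ (109−72)/(109−41) = 37/68, hence p ≥ 185/272.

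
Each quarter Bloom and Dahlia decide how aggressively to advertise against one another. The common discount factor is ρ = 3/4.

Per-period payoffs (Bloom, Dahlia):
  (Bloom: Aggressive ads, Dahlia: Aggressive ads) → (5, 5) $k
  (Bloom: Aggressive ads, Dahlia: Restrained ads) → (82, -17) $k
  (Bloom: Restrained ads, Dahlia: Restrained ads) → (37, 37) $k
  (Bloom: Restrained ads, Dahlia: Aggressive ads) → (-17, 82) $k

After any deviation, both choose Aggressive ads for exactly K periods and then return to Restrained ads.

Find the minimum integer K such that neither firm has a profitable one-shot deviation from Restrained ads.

3

Need Σ_{k=1}^{K} ρ^k ≥ (82−37)/(37−5) = 1.4062 at ρ = 3/4.
At K = 2 the sum is 1.3125 < 1.4062; at K = 3 it is 1.7344 ≥ 1.4062.
So the minimum punishment length is K = 3.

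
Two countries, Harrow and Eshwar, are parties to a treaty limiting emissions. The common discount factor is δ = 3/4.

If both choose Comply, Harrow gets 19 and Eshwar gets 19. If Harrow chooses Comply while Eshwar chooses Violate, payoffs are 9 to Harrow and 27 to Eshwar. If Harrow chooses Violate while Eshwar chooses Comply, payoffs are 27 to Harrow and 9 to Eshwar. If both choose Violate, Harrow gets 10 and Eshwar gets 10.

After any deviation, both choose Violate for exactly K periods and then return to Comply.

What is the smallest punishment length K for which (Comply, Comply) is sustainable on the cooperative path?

Need Σ_{k=1}^{K} δ^k ≥ (27−19)/(19−10) = 0.8889 at δ = 3/4.
At K = 1 the sum is 0.7500 < 0.8889; at K = 2 it is 1.3125 ≥ 0.8889.
So the minimum punishment length is K = 2.

2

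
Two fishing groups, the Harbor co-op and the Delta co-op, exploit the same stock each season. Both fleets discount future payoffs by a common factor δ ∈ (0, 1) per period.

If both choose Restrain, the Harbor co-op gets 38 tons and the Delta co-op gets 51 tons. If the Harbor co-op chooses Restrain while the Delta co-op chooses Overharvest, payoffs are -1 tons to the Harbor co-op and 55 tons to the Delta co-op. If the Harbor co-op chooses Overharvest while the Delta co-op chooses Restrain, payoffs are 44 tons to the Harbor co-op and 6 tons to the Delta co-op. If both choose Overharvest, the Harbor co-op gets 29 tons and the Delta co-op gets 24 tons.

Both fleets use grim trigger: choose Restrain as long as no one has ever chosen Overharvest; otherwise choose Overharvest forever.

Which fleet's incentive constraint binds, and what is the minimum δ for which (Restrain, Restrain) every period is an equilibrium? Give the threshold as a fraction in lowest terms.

For the Harbor co-op: deviation gain 44−38 = 6, per-period punishment loss 38−29 = 9. IC gives δ ≥ 6/15 = 2/5.
For the Delta co-op: gain 4, loss 27 per period, so δ ≥ 4/31.
The tighter constraint is the Harbor co-op's, so cooperation needs δ ≥ 2/5.

the Harbor co-op; δ ≥ 2/5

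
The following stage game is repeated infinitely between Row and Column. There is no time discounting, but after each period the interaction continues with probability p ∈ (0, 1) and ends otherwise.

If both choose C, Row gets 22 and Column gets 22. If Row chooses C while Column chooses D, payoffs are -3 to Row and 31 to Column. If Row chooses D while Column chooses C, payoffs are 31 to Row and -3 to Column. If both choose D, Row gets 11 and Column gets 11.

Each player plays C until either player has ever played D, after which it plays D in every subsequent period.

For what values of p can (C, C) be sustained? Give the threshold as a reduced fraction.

9/20

Expected cooperation value is 22 + p·22 + p²·22 + … = 22/(1−p); deviation gives 31 + p·11/(1−p).
22 ≥ 31(1−p) + 11p ⇒ 20p ≥ 9 ⇒ p ≥ 9/20.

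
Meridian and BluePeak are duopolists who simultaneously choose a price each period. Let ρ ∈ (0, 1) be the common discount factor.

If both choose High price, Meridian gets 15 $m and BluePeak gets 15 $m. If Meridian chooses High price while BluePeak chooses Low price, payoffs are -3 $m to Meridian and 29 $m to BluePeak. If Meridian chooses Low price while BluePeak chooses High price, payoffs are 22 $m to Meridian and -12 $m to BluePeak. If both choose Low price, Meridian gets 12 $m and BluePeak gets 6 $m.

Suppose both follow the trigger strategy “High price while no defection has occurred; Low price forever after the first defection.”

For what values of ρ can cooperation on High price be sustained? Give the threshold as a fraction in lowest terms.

Meridian's threshold: (22−15)/(22−12) = 7/10.
BluePeak's threshold: (29−15)/(29−6) = 14/23.
7/10 > 14/23, so Meridian binds and ρ* = 7/10.

7/10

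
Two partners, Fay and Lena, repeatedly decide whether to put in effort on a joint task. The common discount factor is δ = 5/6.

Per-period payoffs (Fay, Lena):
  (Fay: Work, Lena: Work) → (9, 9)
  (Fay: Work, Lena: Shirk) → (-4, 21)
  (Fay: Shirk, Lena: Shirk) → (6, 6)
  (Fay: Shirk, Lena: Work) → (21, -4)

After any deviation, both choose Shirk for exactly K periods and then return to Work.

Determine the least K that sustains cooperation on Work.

No profitable deviation requires (9−6)(δ+…+δ^K) ≥ 21−9, i.e. δ+…+δ^K ≥ 4 ≈ 4.0000.
With δ = 5/6, the partial sums are K=1: 0.8333, K=2: 1.5278, …, K=7: 3.6046, K=8: 3.8372, K=9: 4.0310.
K = 9 is the first length at which the sum reaches 4.0000.

9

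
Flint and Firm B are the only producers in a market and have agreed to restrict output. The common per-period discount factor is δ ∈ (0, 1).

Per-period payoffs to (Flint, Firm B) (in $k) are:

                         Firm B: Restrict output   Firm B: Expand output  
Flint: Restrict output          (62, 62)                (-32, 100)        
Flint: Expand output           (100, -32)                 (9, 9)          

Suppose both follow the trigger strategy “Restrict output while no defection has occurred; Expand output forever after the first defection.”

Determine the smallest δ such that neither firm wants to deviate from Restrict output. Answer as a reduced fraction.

Under grim trigger the critical discount factor is (T−C)/(T−P) with T = 100, C = 62, P = 9.
δ* = (100−62)/(100−9) = 38/91.

38/91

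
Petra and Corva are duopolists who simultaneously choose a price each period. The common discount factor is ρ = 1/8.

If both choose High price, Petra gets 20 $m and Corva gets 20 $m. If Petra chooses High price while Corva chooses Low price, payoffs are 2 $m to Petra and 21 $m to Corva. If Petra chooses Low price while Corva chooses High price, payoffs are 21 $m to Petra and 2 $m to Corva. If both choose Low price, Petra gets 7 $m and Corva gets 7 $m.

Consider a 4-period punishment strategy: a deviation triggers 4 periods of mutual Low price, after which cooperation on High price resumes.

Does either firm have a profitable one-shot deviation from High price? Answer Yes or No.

No

IC: ρ+…+ρ^4 ≥ (21−20)/(20−7) = 1/13.
At ρ = 1/8: partial sum = 0.1428 ≥ 0.0769. Cooperation sustainable.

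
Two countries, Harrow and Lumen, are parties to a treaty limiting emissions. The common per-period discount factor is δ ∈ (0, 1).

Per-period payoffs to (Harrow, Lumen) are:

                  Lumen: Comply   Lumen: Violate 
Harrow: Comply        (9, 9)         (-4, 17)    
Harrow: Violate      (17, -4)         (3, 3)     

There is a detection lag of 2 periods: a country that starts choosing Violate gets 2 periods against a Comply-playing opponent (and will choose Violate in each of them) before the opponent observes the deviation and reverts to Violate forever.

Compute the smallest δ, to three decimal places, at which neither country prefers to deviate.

0.756

A deviator earns 17 for 2 periods, then 3 forever; cooperating earns 9 forever. Multiplying the IC by (1−δ):
9 ≥ 17(1−δ^2) + 3δ^2, so 14·δ^2 ≥ 8 and δ^2 ≥ 4/7.
δ ≥ (4/7)^(1/2) ≈ 0.756.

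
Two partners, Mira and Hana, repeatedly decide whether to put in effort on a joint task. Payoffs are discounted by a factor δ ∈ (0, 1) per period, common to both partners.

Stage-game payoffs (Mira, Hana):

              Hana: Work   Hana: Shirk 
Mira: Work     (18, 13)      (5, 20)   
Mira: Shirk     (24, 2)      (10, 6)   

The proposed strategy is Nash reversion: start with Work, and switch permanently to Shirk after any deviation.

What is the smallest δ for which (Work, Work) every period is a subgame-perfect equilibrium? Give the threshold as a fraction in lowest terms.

Mira's threshold: (24−18)/(24−10) = 3/7.
Hana's threshold: (20−13)/(20−6) = 1/2.
3/7 < 1/2, so Hana binds and δ* = 1/2.

1/2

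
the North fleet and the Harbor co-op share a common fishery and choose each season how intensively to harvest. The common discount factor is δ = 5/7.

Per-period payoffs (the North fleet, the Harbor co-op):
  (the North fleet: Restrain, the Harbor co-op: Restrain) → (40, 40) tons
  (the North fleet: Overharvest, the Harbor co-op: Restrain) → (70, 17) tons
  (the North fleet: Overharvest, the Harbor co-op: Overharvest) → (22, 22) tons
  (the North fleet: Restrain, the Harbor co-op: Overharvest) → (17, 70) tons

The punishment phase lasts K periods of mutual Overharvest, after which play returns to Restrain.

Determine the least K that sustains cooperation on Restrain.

Need Σ_{k=1}^{K} δ^k ≥ (70−40)/(40−22) = 1.6667 at δ = 5/7.
At K = 3 the sum is 1.5889 < 1.6667; at K = 4 it is 1.8492 ≥ 1.6667.
So the minimum punishment length is K = 4.

4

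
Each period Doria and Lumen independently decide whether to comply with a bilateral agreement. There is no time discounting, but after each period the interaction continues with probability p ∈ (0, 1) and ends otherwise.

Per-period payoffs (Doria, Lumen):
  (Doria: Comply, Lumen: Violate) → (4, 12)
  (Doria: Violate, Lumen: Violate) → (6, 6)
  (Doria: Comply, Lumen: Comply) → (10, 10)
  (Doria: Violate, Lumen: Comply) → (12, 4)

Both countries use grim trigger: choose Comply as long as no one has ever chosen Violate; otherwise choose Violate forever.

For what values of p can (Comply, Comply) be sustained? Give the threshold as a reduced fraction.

1/3

Expected cooperation value is 10 + p·10 + p²·10 + … = 10/(1−p); deviation gives 12 + p·6/(1−p).
10 ≥ 12(1−p) + 6p ⇒ 6p ≥ 2 ⇒ p ≥ 2/6 = 1/3.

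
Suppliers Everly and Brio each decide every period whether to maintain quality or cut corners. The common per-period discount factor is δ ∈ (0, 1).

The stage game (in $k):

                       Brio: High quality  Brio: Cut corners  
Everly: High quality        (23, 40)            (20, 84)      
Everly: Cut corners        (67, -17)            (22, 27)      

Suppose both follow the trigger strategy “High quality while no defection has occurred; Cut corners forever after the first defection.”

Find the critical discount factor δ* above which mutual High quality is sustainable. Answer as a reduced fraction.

Everly: cooperation gives 23 each period; deviation gives 67 once then 22 forever.
  23/(1−δ) ≥ 67 + 22δ/(1−δ) ⇒ δ ≥ 44/45.
Brio: cooperation gives 40 each period; deviation gives 84 once then 27 forever.
  δ ≥ 44/57.
Both must hold, so the binding constraint is Everly's: δ ≥ 44/45.

44/45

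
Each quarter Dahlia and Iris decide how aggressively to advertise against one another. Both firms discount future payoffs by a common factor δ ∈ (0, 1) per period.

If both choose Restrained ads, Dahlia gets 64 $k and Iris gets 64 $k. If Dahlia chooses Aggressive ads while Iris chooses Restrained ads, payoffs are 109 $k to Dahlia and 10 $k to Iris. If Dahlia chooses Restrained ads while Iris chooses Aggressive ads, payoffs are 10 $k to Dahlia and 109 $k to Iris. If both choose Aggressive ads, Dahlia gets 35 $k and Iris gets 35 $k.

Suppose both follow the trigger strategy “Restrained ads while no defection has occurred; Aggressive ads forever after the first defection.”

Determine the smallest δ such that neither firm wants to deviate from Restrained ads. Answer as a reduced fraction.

64/(1−δ) ≥ 109 + 35δ/(1−δ)
64 ≥ 109 − 74δ
δ ≥ 45/74.

45/74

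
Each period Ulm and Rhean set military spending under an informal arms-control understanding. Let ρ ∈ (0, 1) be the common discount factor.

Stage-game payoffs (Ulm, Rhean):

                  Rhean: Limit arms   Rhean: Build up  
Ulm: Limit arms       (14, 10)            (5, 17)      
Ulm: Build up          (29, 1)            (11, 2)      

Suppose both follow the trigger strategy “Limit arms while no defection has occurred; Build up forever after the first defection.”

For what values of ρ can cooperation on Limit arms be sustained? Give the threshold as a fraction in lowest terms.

Ulm's threshold: (29−14)/(29−11) = 5/6.
Rhean's threshold: (17−10)/(17−2) = 7/15.
5/6 > 7/15, so Ulm binds and ρ* = 5/6.

5/6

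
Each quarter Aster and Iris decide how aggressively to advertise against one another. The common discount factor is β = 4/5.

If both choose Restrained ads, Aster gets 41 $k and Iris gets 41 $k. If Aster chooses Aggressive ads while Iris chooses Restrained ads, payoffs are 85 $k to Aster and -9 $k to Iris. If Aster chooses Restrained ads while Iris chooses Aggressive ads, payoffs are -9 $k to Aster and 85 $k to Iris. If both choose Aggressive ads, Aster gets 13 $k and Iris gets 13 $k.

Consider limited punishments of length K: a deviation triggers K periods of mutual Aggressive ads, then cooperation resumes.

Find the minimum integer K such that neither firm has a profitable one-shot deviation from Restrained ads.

3

Need Σ_{k=1}^{K} β^k ≥ (85−41)/(41−13) = 1.5714 at β = 4/5.
At K = 2 the sum is 1.4400 < 1.5714; at K = 3 it is 1.9520 ≥ 1.5714.
So the minimum punishment length is K = 3.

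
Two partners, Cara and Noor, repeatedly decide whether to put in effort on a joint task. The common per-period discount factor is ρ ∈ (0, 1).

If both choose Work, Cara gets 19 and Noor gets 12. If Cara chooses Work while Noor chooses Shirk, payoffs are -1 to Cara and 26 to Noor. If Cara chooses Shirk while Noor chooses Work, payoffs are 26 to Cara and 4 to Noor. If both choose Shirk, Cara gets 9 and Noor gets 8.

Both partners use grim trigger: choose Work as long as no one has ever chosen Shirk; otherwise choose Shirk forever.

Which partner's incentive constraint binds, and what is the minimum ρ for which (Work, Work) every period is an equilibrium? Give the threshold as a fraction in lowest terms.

Cara's threshold: (26−19)/(26−9) = 7/17.
Noor's threshold: (26−12)/(26−8) = 7/9.
7/17 < 7/9, so Noor binds and ρ* = 7/9.

Noor; ρ ≥ 7/9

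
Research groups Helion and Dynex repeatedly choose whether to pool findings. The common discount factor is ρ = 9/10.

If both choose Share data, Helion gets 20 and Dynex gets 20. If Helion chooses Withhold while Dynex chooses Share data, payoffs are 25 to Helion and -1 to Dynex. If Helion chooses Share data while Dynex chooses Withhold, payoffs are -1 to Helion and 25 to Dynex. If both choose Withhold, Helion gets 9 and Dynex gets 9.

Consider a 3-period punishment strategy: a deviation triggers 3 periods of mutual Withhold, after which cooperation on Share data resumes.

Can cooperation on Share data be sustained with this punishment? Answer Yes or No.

Comparing payoff streams over the 4 periods until play realigns: cooperate → 20(1+ρ+…+ρ^3); deviate → 25 + 9(ρ+…+ρ^3).
Cooperation is sustained iff (20−9)(ρ+…+ρ^3) ≥ 25−20.
ρ+…+ρ^3 = 9/10·(1−(9/10)^3)/(1−9/10) = 2.4390, and (25−20)/(20−9) = 0.4545.
2.4390 ≥ 0.4545, so cooperation is sustainable.

Yes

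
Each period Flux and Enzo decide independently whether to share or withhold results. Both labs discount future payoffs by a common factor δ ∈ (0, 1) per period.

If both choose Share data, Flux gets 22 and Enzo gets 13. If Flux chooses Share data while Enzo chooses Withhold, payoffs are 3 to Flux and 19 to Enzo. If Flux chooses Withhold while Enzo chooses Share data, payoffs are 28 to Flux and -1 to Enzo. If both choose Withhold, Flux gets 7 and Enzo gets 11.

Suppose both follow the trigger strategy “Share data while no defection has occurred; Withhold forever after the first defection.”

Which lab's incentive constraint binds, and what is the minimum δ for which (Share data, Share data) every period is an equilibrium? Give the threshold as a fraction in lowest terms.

Flux's threshold: (28−22)/(28−7) = 2/7.
Enzo's threshold: (19−13)/(19−11) = 3/4.
2/7 < 3/4, so Enzo binds and δ* = 3/4.

Enzo; δ ≥ 3/4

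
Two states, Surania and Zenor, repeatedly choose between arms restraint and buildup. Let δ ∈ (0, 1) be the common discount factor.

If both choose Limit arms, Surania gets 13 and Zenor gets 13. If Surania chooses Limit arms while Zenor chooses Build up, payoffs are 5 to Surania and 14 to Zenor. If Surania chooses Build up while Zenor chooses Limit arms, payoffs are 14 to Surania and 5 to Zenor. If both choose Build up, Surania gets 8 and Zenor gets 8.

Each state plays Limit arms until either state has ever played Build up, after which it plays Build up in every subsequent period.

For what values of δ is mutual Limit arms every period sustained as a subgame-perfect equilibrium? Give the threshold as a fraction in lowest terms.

1/6

Under grim trigger the critical discount factor is (T−C)/(T−P) with T = 14, C = 13, P = 8.
δ* = (14−13)/(14−8) = 1/6.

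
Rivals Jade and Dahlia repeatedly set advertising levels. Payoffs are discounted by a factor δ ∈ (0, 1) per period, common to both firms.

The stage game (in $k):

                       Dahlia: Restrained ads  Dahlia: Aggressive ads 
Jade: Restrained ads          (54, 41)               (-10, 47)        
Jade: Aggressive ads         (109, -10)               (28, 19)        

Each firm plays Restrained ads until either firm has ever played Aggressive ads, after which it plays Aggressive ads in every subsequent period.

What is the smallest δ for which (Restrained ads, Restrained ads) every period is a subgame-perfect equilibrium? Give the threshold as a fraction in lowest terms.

For Jade: deviation gain 109−54 = 55, per-period punishment loss 54−28 = 26. IC gives δ ≥ 55/81.
For Dahlia: gain 6, loss 22 per period, so δ ≥ 6/28 = 3/14.
The tighter constraint is Jade's, so cooperation needs δ ≥ 55/81.

55/81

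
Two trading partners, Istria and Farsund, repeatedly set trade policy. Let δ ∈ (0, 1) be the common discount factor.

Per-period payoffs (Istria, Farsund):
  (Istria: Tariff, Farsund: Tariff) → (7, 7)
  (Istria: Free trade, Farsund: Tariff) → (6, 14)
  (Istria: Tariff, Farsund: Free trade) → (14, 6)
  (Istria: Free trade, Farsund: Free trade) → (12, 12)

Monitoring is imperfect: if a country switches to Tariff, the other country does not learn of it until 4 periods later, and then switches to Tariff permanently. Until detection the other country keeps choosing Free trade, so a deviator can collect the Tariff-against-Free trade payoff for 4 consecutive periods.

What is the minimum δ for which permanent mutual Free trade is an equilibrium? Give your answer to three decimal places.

Deviating for the 4 undetected periods gains 14−12 = 2 per period over cooperation, then loses 12−7 = 5 per period forever once punishment starts.
Gain: 2(1 + δ + … + δ^3); loss: 5·δ^4/(1−δ).
No profitable deviation ⇔ 2(1−δ^4) ≤ 5·δ^4, i.e. δ^4 ≥ 2/(2+5) = 2/7.
Hence δ ≥ (2/7)^(1/4) ≈ 0.731.

0.731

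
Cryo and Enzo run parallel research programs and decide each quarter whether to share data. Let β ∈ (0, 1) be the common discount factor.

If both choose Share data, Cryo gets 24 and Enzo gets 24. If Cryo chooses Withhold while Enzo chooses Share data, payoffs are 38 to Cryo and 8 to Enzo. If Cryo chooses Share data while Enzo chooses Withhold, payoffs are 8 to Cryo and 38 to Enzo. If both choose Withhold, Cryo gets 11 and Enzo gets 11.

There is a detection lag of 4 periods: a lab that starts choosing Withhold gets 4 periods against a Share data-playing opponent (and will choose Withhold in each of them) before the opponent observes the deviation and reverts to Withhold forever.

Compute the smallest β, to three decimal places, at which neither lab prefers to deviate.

0.849

A deviator earns 38 for 4 periods, then 11 forever; cooperating earns 24 forever. Multiplying the IC by (1−β):
24 ≥ 38(1−β^4) + 11β^4, so 27·β^4 ≥ 14 and β^4 ≥ 14/27.
β ≥ (14/27)^(1/4) ≈ 0.849.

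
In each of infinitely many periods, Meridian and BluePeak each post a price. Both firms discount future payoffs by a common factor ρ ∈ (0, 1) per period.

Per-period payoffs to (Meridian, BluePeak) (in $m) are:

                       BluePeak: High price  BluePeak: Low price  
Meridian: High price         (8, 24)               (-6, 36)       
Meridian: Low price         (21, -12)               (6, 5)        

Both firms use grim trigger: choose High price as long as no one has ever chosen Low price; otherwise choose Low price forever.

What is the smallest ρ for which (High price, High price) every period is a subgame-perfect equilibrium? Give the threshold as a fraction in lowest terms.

13/15

For Meridian: deviation gain 21−8 = 13, per-period punishment loss 8−6 = 2. IC gives ρ ≥ 13/15.
For BluePeak: gain 12, loss 19 per period, so ρ ≥ 12/31.
The tighter constraint is Meridian's, so cooperation needs ρ ≥ 13/15.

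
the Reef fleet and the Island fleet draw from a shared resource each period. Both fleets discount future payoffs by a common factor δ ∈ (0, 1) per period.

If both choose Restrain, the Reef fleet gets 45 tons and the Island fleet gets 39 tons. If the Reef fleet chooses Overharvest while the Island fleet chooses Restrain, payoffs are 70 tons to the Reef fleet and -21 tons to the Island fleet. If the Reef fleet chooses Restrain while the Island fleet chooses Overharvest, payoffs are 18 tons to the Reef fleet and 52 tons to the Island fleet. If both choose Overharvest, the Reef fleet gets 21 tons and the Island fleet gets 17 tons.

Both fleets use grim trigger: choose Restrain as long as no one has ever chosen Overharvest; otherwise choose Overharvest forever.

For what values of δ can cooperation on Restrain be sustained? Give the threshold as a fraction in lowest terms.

For the Reef fleet: deviation gain 70−45 = 25, per-period punishment loss 45−21 = 24. IC gives δ ≥ 25/49.
For the Island fleet: gain 13, loss 22 per period, so δ ≥ 13/35.
The tighter constraint is the Reef fleet's, so cooperation needs δ ≥ 25/49.

25/49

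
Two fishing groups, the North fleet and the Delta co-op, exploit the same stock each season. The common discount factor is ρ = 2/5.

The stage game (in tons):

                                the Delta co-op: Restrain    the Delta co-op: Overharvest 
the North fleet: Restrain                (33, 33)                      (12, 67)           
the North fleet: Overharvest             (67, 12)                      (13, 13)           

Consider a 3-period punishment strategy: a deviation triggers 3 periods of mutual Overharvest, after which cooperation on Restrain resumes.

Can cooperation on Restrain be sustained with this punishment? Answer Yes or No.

No

IC: ρ+…+ρ^3 ≥ (67−33)/(33−13) = 17/10.
At ρ = 2/5: partial sum = 0.6240 < 1.7000. Cooperation not sustainable.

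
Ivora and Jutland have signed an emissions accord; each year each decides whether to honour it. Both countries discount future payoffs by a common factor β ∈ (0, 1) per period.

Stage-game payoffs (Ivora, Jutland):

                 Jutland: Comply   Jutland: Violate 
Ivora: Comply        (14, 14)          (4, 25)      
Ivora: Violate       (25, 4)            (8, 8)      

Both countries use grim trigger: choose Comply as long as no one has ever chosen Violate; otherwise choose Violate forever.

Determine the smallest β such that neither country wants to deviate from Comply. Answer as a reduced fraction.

14/(1−β) ≥ 25 + 8β/(1−β)
14 ≥ 25 − 17β
β ≥ 11/17.

11/17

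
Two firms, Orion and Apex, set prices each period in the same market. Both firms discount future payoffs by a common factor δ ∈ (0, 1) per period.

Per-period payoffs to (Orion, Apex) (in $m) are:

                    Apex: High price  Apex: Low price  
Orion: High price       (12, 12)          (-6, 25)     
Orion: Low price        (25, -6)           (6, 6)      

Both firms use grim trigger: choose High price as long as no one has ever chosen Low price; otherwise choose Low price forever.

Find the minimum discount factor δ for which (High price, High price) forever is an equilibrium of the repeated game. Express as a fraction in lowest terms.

Cooperation forever yields 12 each period: 12/(1−δ).
Deviating yields 25 once, then 6 forever: 25 + 6δ/(1−δ).
No profitable deviation requires 12/(1−δ) ≥ 25 + 6δ/(1−δ).
Multiplying by (1−δ): 12 ≥ 25(1−δ) + 6δ = 25 − 19δ.
So 19δ ≥ 13, i.e. δ ≥ 13/19.

13/19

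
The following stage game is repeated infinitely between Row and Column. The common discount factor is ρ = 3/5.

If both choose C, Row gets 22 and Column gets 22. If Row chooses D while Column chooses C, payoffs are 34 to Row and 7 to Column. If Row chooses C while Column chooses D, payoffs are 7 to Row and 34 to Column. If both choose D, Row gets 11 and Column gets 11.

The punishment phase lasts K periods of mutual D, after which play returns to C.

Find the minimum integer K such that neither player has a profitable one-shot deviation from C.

3

No profitable deviation requires (22−11)(ρ+…+ρ^K) ≥ 34−22, i.e. ρ+…+ρ^K ≥ 12/11 ≈ 1.0909.
With ρ = 3/5, the partial sums are K=1: 0.6000, K=2: 0.9600, K=3: 1.1760.
K = 3 is the first length at which the sum reaches 1.0909.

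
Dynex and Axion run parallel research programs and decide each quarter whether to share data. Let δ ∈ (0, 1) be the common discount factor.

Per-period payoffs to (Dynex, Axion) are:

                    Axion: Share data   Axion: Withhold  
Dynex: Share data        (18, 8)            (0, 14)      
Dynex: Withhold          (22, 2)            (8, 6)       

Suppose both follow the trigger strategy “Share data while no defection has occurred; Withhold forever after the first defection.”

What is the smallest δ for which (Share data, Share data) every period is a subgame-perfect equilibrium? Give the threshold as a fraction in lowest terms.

For Dynex: deviation gain 22−18 = 4, per-period punishment loss 18−8 = 10. IC gives δ ≥ 4/14 = 2/7.
For Axion: gain 6, loss 2 per period, so δ ≥ 6/8 = 3/4.
The tighter constraint is Axion's, so cooperation needs δ ≥ 3/4.

3/4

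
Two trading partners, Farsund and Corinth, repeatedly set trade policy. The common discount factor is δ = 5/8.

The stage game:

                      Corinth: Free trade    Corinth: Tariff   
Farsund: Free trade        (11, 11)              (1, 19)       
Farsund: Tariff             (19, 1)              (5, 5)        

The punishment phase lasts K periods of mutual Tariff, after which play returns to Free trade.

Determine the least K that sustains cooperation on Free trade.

4

No profitable deviation requires (11−5)(δ+…+δ^K) ≥ 19−11, i.e. δ+…+δ^K ≥ 4/3 ≈ 1.3333.
With δ = 5/8, the partial sums are K=1: 0.6250, K=2: 1.0156, K=3: 1.2598, K=4: 1.4124.
K = 4 is the first length at which the sum reaches 1.3333.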